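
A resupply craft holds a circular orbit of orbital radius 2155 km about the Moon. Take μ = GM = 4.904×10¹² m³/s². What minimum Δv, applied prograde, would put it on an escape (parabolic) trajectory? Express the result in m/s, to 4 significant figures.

Δv ≈ 624.9 m/s

r = 2155 km = 2.155×10⁶ m.
Circular speed v_c = √(μ/r) = 1509 m/s.
Escape speed v_esc = √(2μ/r) = √2 × v_c = 2133 m/s.
Δv = v_esc − v_c = 624.9 m/s.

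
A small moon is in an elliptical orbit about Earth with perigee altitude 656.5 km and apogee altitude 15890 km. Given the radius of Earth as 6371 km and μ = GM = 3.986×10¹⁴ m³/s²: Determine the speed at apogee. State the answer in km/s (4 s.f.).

v ≈ 2.931 km/s

r_p = 6371 + 656.5 = 7027.5 km = 7.0275×10⁶ m.
r_a = 6371 + 15890 = 22261 km = 2.2261×10⁷ m.
Semi-major axis a = (r_p + r_a)/2 = 14644 km = 1.464×10⁷ m.
Vis-viva: v² = μ(2/r − 1/a) = 3.986×10¹⁴ × (8.984×10⁻⁸ − 6.829×10⁻⁸) = 8.593×10⁶ m²/s².
v = 2931 m/s = 2.931 km/s.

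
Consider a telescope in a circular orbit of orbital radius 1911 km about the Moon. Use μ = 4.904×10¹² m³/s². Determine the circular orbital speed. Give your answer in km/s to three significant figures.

r = 1911 km = 1.911×10⁶ m.
For a circular orbit v = √(μ/r) = √(4.904×10¹² / 1.911×10⁶) = √(2.566×10⁶) = 1602 m/s.
That is 1.602 km/s.

v ≈ 1.60 km/s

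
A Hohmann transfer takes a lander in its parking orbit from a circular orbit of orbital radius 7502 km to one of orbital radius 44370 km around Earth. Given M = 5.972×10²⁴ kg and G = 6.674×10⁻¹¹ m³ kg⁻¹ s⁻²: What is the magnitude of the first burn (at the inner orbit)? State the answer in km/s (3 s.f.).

Δv ≈ 2.24 km/s

μ = GM = 6.674×10⁻¹¹ × 5.972×10²⁴ = 3.986×10¹⁴ m³/s².
r₁ = 7502 km = 7.502×10⁶ m.
r₂ = 44370 km = 4.437×10⁷ m.
Transfer ellipse a_t = (r₁ + r₂)/2 = 2.594×10⁷ m.
At r₁: circular v_c1 = √(μ/r₁) = 7289 m/s; transfer-perigee v_p = √[μ(2/r₁ − 1/a_t)] = 9534 m/s.
Δv₁ = v_p − v_c1 = 2245 m/s.
= 2.245 km/s.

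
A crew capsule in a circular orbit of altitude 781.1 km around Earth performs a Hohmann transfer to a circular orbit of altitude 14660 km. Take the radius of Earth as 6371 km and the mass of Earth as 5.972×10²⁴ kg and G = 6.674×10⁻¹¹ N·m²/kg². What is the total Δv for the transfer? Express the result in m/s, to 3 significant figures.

Δv_total ≈ 2910 m/s

μ = GM = 6.674×10⁻¹¹ × 5.972×10²⁴ = 3.986×10¹⁴ m³/s².
r₁ = 6371 + 781.1 = 7152.1 km = 7.1521×10⁶ m.
r₂ = 6371 + 14660 = 21031 km = 2.1031×10⁷ m.
Transfer ellipse a_t = (r₁ + r₂)/2 = 1.409×10⁷ m.
At r₁: circular v_c1 = √(μ/r₁) = 7465 m/s; transfer-perigee v_p = √[μ(2/r₁ − 1/a_t)] = 9120 m/s.
Δv₁ = v_p − v_c1 = 1655 m/s.
At r₂: circular v_c2 = √(μ/r₂) = 4353 m/s; transfer-apogee v_a = √[μ(2/r₂ − 1/a_t)] = 3101 m/s.
Δv₂ = v_c2 − v_a = 1252 m/s.
Total Δv = Δv₁ + Δv₂ = 2907 m/s.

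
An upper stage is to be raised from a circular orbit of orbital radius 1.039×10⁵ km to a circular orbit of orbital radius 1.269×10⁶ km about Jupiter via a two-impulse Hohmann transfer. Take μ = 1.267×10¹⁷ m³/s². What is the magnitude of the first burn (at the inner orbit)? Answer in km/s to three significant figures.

r₁ = 1.039×10⁵ km = 1.039×10⁸ m.
r₂ = 1.269×10⁶ km = 1.269×10⁹ m.
Transfer ellipse a_t = (r₁ + r₂)/2 = 6.864×10⁸ m.
At r₁: circular v_c1 = √(μ/r₁) = 34920 m/s; transfer-perijove v_p = √[μ(2/r₁ − 1/a_t)] = 47480 m/s.
Δv₁ = v_p − v_c1 = 12560 m/s.
= 12.56 km/s.

Δv ≈ 12.6 km/s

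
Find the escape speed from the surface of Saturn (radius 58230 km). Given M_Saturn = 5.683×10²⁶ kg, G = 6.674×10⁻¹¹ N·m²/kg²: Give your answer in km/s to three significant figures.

μ = GM = 6.674×10⁻¹¹ × 5.683×10²⁶ = 3.793×10¹⁶ m³/s².
r = R = 5.823×10⁷ m.
Escape speed v_esc = √(2μ/r) = √(2 × 3.793×10¹⁶ / 5.823×10⁷) = √(1.303×10⁹) = 36090 m/s.
= 36.09 km/s.

v_esc ≈ 36.1 km/s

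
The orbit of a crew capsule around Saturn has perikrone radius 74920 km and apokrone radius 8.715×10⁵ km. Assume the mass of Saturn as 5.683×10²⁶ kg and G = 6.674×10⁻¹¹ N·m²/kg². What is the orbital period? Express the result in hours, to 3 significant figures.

μ = GM = 6.674×10⁻¹¹ × 5.683×10²⁶ = 3.793×10¹⁶ m³/s².
Semi-major axis a = (r_p + r_a)/2 = (74920 + 8.7150×10⁵)/2 = 4.7321×10⁵ km = 4.732×10⁸ m.
By Kepler's third law T = 2π√(a³/μ) = 2π × 5.286×10⁴ = 3.321×10⁵ s.
= 92.25 hours.

T ≈ 92.3 hours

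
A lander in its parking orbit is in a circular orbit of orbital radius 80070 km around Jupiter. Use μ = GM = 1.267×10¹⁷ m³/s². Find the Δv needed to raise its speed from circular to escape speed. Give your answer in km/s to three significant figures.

Δv ≈ 16.5 km/s

r = 80070 km = 8.007×10⁷ m.
Circular speed v_c = √(μ/r) = 39780 m/s.
Escape speed v_esc = √(2μ/r) = √2 × v_c = 56260 m/s.
Δv = v_esc − v_c = 16480 m/s = 16.48 km/s.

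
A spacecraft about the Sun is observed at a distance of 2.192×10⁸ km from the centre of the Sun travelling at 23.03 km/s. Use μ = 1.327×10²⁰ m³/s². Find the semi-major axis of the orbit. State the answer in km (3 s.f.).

r = 2.192×10¹¹ m.
Specific orbital energy ε = v²/2 − μ/r = (23030)²/2 − 1.327×10²⁰/2.192×10¹¹ = -3.402×10⁸ J/kg.
Since ε = −μ/(2a), a = −μ/(2ε) = 1.950×10¹¹ m = 1.9504×10⁸ km.

a ≈ 1.95×10⁸ km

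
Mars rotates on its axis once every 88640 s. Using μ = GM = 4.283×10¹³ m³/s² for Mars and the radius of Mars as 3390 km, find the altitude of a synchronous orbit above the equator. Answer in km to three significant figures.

h_sync ≈ 17000 km

A synchronous orbit has period T, so by Kepler's third law a = (μT²/4π²)^(1/3).
μT²/4π² = 4.283×10¹³ × (8.864×10⁴)² / 39.48 = 8.524×10²¹ m³.
a = 2.043×10⁷ m = 20428 km.
Altitude h = a − R = 20428 − 3390 = 17038 km.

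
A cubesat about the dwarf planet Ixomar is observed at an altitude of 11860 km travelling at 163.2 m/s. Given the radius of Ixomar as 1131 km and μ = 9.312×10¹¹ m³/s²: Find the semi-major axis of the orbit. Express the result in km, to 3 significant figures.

r = 1131 + 11860 = 12991 km = 1.299×10⁷ m.
Vis-viva rearranged: 1/a = 2/r − v²/μ = 1.540×10⁻⁷ − 2.860×10⁻⁸ = 1.254×10⁻⁷ m⁻¹.
a = 7.978×10⁶ m = 7977.6 km.

a ≈ 7980 km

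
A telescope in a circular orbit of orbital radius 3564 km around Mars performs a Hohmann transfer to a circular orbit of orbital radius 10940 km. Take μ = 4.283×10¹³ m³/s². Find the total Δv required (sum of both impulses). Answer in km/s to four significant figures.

Δv_total ≈ 1.383 km/s

r₁ = 3564 km = 3.564×10⁶ m.
r₂ = 10940 km = 1.094×10⁷ m.
Transfer ellipse a_t = (r₁ + r₂)/2 = 7.252×10⁶ m.
At r₁: circular v_c1 = √(μ/r₁) = 3467 m/s; transfer-periapsis v_p = √[μ(2/r₁ − 1/a_t)] = 4258 m/s.
Δv₁ = v_p − v_c1 = 791.2 m/s.
At r₂: circular v_c2 = √(μ/r₂) = 1979 m/s; transfer-apoapsis v_a = √[μ(2/r₂ − 1/a_t)] = 1387 m/s.
Δv₂ = v_c2 − v_a = 591.5 m/s.
Total Δv = Δv₁ + Δv₂ = 1383 m/s = 1.383 km/s.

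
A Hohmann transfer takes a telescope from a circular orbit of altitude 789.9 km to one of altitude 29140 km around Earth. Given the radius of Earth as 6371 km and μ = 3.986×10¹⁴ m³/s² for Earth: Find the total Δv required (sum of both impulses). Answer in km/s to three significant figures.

Δv_total ≈ 3.57 km/s

r₁ = 6371 + 789.9 = 7160.9 km = 7.1609×10⁶ m.
r₂ = 6371 + 29140 = 35511 km = 3.5511×10⁷ m.
Transfer ellipse a_t = (r₁ + r₂)/2 = 2.134×10⁷ m.
At r₁: circular v_c1 = √(μ/r₁) = 7461 m/s; transfer-perigee v_p = √[μ(2/r₁ − 1/a_t)] = 9625 m/s.
Δv₁ = v_p − v_c1 = 2164 m/s.
At r₂: circular v_c2 = √(μ/r₂) = 3350 m/s; transfer-apogee v_a = √[μ(2/r₂ − 1/a_t)] = 1941 m/s.
Δv₂ = v_c2 − v_a = 1409 m/s.
Total Δv = Δv₁ + Δv₂ = 3574 m/s = 3.574 km/s.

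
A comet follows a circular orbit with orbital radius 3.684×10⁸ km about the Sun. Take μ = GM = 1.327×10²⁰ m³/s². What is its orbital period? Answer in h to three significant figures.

T ≈ 33900 h

r = 3.684×10⁸ km = 3.684×10¹¹ m.
Kepler's third law: T = 2π√(r³/μ) = 2π√((3.684×10¹¹)³ / 1.327×10²⁰).
r³/μ = 3.768×10¹⁴ s², so T = 2π × 1.941×10⁷ = 1.220×10⁸ s.
Converting: 1.220×10⁸ s ÷ 3600 = 33880 h.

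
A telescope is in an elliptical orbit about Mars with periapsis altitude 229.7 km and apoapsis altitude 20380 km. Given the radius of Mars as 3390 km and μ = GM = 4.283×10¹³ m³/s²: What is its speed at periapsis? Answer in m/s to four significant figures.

r_p = 3390 + 229.7 = 3619.7 km = 3.6197×10⁶ m.
r_a = 3390 + 20380 = 23770 km = 2.3770×10⁷ m.
Semi-major axis a = (r_p + r_a)/2 = 13695 km = 1.369×10⁷ m.
Vis-viva: v² = μ(2/r − 1/a) = 4.283×10¹³ × (5.525×10⁻⁷ − 7.302×10⁻⁸) = 2.054×10⁷ m²/s².
v = 4532 m/s.

v ≈ 4532 m/s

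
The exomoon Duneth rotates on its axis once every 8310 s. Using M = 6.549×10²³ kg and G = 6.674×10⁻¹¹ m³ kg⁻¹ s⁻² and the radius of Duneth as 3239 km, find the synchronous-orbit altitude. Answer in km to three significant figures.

h_sync ≈ 1010 km

μ = GM = 6.674×10⁻¹¹ × 6.549×10²³ = 4.371×10¹³ m³/s².
A synchronous orbit has period T, so by Kepler's third law a = (μT²/4π²)^(1/3).
μT²/4π² = 4.371×10¹³ × (8.310×10³)² / 39.48 = 7.645×10¹⁹ m³.
a = 4.244×10⁶ m = 4244.3 km.
Altitude h = a − R = 4244.3 − 3239 = 1005.3 km.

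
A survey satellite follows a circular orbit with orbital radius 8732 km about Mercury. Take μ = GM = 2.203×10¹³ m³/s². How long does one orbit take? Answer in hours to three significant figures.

r = 8732 km = 8.732×10⁶ m.
Kepler's third law: T = 2π√(r³/μ) = 2π√((8.732×10⁶)³ / 2.203×10¹³).
r³/μ = 3.022×10⁷ s², so T = 2π × 5.497×10³ = 3.454×10⁴ s.
Converting: 3.454×10⁴ s ÷ 3600 = 9.595 hours.

T ≈ 9.59 hours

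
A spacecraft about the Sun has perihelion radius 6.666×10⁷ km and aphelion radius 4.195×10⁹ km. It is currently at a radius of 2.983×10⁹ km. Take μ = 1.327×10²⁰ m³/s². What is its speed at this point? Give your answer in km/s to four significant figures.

v ≈ 5.167 km/s

Semi-major axis a = (r_p + r_a)/2 = 2.1308×10⁹ km = 2.131×10¹² m.
Vis-viva: v² = μ(2/r − 1/a) = 1.327×10²⁰ × (6.705×10⁻¹³ − 4.693×10⁻¹³) = 2.669×10⁷ m²/s².
v = 5167 m/s = 5.167 km/s.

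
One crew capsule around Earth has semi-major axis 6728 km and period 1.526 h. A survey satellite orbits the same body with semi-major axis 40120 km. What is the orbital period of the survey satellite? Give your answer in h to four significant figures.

Kepler's third law: T² ∝ a³, so T₂ = T₁ (a₂/a₁)^(3/2).
a₂/a₁ = 5.963, (a₂/a₁)^(3/2) = 14.56.
T₂ = 1.526 × 14.56 = 22.22 h.

T₂ ≈ 22.22 h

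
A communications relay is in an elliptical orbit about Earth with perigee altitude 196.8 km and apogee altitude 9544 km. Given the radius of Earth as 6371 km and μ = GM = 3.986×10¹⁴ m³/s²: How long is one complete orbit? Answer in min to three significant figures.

r_p = 6371 + 196.8 = 6567.8 km = 6.5678×10⁶ m.
r_a = 6371 + 9544 = 15915 km = 1.5915×10⁷ m.
Semi-major axis a = (r_p + r_a)/2 = (6567.8 + 15915)/2 = 11241 km = 1.124×10⁷ m.
By Kepler's third law T = 2π√(a³/μ) = 2π × 1.888×10³ = 1.186×10⁴ s.
= 197.7 min.

T ≈ 198 min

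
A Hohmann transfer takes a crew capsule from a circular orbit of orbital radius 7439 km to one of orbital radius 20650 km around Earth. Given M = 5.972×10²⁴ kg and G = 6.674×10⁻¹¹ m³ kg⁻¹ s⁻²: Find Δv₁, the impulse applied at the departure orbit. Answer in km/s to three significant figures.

Δv ≈ 1.56 km/s

μ = GM = 6.674×10⁻¹¹ × 5.972×10²⁴ = 3.986×10¹⁴ m³/s².
r₁ = 7439 km = 7.439×10⁶ m.
r₂ = 20650 km = 2.065×10⁷ m.
Transfer ellipse a_t = (r₁ + r₂)/2 = 1.404×10⁷ m.
At r₁: circular v_c1 = √(μ/r₁) = 7320 m/s; transfer-perigee v_p = √[μ(2/r₁ − 1/a_t)] = 8876 m/s.
Δv₁ = v_p − v_c1 = 1556 m/s.
= 1.556 km/s.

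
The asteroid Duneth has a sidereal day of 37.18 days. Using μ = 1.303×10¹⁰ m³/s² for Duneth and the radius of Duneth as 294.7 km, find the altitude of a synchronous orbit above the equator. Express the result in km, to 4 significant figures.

h_sync ≈ 14750 km

T = 37.18 days = 3.212×10⁶ s.
A synchronous orbit has period T, so by Kepler's third law a = (μT²/4π²)^(1/3).
μT²/4π² = 1.303×10¹⁰ × (3.212×10⁶)² / 39.48 = 3.406×10²¹ m³.
a = 1.505×10⁷ m = 15046 km.
Altitude h = a − R = 15046 − 294.7 = 14751 km.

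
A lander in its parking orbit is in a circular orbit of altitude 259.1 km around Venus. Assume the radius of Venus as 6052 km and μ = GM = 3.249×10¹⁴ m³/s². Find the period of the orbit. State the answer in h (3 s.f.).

T ≈ 1.54 h

r = 6052 + 259.1 = 6311.1 km = 6.3111×10⁶ m.
Kepler's third law: T = 2π√(r³/μ) = 2π√((6.311×10⁶)³ / 3.249×10¹⁴).
r³/μ = 7.737×10⁵ s², so T = 2π × 8.796×10² = 5.527×10³ s.
Converting: 5.527×10³ s ÷ 3600 = 1.535 h.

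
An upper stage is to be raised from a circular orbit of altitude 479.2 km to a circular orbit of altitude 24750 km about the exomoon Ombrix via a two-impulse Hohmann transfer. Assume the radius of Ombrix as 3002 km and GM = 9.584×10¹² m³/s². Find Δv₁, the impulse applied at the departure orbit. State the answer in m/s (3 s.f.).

r₁ = 3002 + 479.2 = 3481.2 km = 3.4812×10⁶ m.
r₂ = 3002 + 24750 = 27752 km = 2.7752×10⁷ m.
Transfer ellipse a_t = (r₁ + r₂)/2 = 1.562×10⁷ m.
At r₁: circular v_c1 = √(μ/r₁) = 1659 m/s; transfer-periapsis v_p = √[μ(2/r₁ − 1/a_t)] = 2212 m/s.
Δv₁ = v_p − v_c1 = 552.6 m/s.

Δv ≈ 553 m/s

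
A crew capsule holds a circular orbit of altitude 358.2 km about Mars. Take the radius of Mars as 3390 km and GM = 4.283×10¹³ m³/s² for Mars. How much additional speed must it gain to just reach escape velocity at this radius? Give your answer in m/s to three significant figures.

r = 3390 + 358.2 = 3748.2 km = 3.7482×10⁶ m.
Circular speed v_c = √(μ/r) = 3380 m/s.
Escape speed v_esc = √(2μ/r) = √2 × v_c = 4781 m/s.
Δv = v_esc − v_c = 1400 m/s.

Δv ≈ 1400 m/s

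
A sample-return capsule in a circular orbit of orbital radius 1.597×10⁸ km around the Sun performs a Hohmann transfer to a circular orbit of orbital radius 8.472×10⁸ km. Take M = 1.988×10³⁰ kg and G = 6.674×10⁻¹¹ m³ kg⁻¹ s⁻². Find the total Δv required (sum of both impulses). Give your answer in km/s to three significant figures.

Δv_total ≈ 14.0 km/s

μ = GM = 6.674×10⁻¹¹ × 1.988×10³⁰ = 1.327×10²⁰ m³/s².
r₁ = 1.597×10⁸ km = 1.597×10¹¹ m.
r₂ = 8.472×10⁸ km = 8.472×10¹¹ m.
Transfer ellipse a_t = (r₁ + r₂)/2 = 5.034×10¹¹ m.
At r₁: circular v_c1 = √(μ/r₁) = 28820 m/s; transfer-perihelion v_p = √[μ(2/r₁ − 1/a_t)] = 37390 m/s.
Δv₁ = v_p − v_c1 = 8567 m/s.
At r₂: circular v_c2 = √(μ/r₂) = 12510 m/s; transfer-aphelion v_a = √[μ(2/r₂ − 1/a_t)] = 7048 m/s.
Δv₂ = v_c2 − v_a = 5466 m/s.
Total Δv = Δv₁ + Δv₂ = 14030 m/s = 14.03 km/s.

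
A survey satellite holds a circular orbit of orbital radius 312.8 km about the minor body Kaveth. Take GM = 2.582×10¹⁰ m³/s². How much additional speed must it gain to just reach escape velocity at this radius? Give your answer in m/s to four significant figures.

r = 312.8 km = 3.128×10⁵ m.
Circular speed v_c = √(μ/r) = 287.3 m/s.
Escape speed v_esc = √(2μ/r) = √2 × v_c = 406.3 m/s.
Δv = v_esc − v_c = 119.0 m/s.

Δv ≈ 119.0 m/s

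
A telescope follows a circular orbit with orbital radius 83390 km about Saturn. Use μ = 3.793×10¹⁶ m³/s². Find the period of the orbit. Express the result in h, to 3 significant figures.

r = 83390 km = 8.339×10⁷ m.
Kepler's third law: T = 2π√(r³/μ) = 2π√((8.339×10⁷)³ / 3.793×10¹⁶).
r³/μ = 1.529×10⁷ s², so T = 2π × 3.910×10³ = 2.457×10⁴ s.
Converting: 2.457×10⁴ s ÷ 3600 = 6.824 h.

T ≈ 6.82 h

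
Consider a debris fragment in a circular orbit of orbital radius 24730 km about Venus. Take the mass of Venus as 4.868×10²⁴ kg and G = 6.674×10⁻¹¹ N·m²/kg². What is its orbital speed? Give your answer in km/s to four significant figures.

v ≈ 3.625 km/s

μ = GM = 6.674×10⁻¹¹ × 4.868×10²⁴ = 3.249×10¹⁴ m³/s².
r = 24730 km = 2.473×10⁷ m.
For a circular orbit v = √(μ/r) = √(3.249×10¹⁴ / 2.473×10⁷) = √(1.314×10⁷) = 3625 m/s.
That is 3.625 km/s.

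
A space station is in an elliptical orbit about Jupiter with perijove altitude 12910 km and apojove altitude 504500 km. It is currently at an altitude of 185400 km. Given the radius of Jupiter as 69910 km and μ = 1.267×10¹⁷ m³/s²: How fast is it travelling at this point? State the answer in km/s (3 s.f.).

r_p = 69910 + 12910 = 82820 km = 8.2820×10⁷ m.
r_a = 69910 + 504500 = 574410 km = 5.7441×10⁸ m.
r = 69910 + 185400 = 2.5531×10⁵ km = 2.553×10⁸ m.
Semi-major axis a = (r_p + r_a)/2 = 3.2862×10⁵ km = 3.286×10⁸ m.
Vis-viva: v² = μ(2/r − 1/a) = 1.267×10¹⁷ × (7.834×10⁻⁹ − 3.043×10⁻⁹) = 6.070×10⁸ m²/s².
v = 24640 m/s = 24.64 km/s.

v ≈ 24.6 km/s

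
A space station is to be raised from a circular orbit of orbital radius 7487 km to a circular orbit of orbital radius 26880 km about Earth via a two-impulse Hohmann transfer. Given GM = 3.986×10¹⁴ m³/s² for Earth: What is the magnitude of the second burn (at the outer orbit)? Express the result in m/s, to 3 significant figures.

Δv ≈ 1310 m/s

r₁ = 7487 km = 7.487×10⁶ m.
r₂ = 26880 km = 2.688×10⁷ m.
Transfer ellipse a_t = (r₁ + r₂)/2 = 1.718×10⁷ m.
At r₁: circular v_c1 = √(μ/r₁) = 7297 m/s; transfer-perigee v_p = √[μ(2/r₁ − 1/a_t)] = 9126 m/s.
At r₂: circular v_c2 = √(μ/r₂) = 3851 m/s; transfer-apogee v_a = √[μ(2/r₂ − 1/a_t)] = 2542 m/s.
Δv₂ = v_c2 − v_a = 1309 m/s.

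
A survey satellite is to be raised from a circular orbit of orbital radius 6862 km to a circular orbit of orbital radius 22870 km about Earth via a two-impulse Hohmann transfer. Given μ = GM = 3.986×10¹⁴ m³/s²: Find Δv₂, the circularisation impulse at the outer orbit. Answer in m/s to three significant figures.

Δv ≈ 1340 m/s

r₁ = 6862 km = 6.862×10⁶ m.
r₂ = 22870 km = 2.287×10⁷ m.
Transfer ellipse a_t = (r₁ + r₂)/2 = 1.487×10⁷ m.
At r₁: circular v_c1 = √(μ/r₁) = 7622 m/s; transfer-perigee v_p = √[μ(2/r₁ − 1/a_t)] = 9453 m/s.
At r₂: circular v_c2 = √(μ/r₂) = 4175 m/s; transfer-apogee v_a = √[μ(2/r₂ − 1/a_t)] = 2836 m/s.
Δv₂ = v_c2 − v_a = 1338 m/s.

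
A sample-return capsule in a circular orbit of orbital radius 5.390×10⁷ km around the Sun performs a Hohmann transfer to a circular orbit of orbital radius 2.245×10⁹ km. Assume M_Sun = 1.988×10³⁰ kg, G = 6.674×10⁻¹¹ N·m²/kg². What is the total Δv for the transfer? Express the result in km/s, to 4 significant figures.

Δv_total ≈ 25.75 km/s

μ = GM = 6.674×10⁻¹¹ × 1.988×10³⁰ = 1.327×10²⁰ m³/s².
r₁ = 5.390×10⁷ km = 5.390×10¹⁰ m.
r₂ = 2.245×10⁹ km = 2.245×10¹² m.
Transfer ellipse a_t = (r₁ + r₂)/2 = 1.149×10¹² m.
At r₁: circular v_c1 = √(μ/r₁) = 49610 m/s; transfer-perihelion v_p = √[μ(2/r₁ − 1/a_t)] = 69340 m/s.
Δv₁ = v_p − v_c1 = 19720 m/s.
At r₂: circular v_c2 = √(μ/r₂) = 7688 m/s; transfer-aphelion v_a = √[μ(2/r₂ − 1/a_t)] = 1665 m/s.
Δv₂ = v_c2 − v_a = 6023 m/s.
Total Δv = Δv₁ + Δv₂ = 25750 m/s = 25.75 km/s.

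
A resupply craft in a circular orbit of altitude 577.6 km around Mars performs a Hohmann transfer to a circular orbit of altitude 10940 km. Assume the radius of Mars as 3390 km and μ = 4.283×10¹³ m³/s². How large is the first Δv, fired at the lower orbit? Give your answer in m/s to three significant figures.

r₁ = 3390 + 577.6 = 3967.6 km = 3.9676×10⁶ m.
r₂ = 3390 + 10940 = 14330 km = 1.4330×10⁷ m.
Transfer ellipse a_t = (r₁ + r₂)/2 = 9.149×10⁶ m.
At r₁: circular v_c1 = √(μ/r₁) = 3286 m/s; transfer-periapsis v_p = √[μ(2/r₁ − 1/a_t)] = 4112 m/s.
Δv₁ = v_p − v_c1 = 826.4 m/s.

Δv ≈ 826 m/s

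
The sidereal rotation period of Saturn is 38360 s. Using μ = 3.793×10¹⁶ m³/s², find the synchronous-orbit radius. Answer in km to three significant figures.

A synchronous orbit has period T, so by Kepler's third law a = (μT²/4π²)^(1/3).
μT²/4π² = 3.793×10¹⁶ × (3.836×10⁴)² / 39.48 = 1.414×10²⁴ m³.
a = 1.122×10⁸ m = 1.1223×10⁵ km.

r_sync ≈ 1.12×10⁵ km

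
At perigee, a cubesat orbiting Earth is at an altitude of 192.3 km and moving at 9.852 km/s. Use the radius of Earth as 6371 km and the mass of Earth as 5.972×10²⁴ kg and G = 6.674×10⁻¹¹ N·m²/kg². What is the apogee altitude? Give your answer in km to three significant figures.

apogee altitude ≈ 19700 km

μ = GM = 6.674×10⁻¹¹ × 5.972×10²⁴ = 3.986×10¹⁴ m³/s².
r_p = 6371 + 192.3 = 6563.3 km = 6.563×10⁶ m.
Specific energy ε = v²/2 − μ/r = -1.220×10⁷ J/kg, so a = −μ/(2ε) = 1.634×10⁷ m.
The apsides satisfy r_p + r_a = 2a, so the apogee radius is 2a − r_p = 2.612×10⁷ m = 26116 km.
Apogee altitude = 26116 − 6371 = 19745 km.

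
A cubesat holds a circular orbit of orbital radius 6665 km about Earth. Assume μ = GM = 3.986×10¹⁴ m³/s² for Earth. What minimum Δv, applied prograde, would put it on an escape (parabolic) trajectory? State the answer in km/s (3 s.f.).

Δv ≈ 3.20 km/s

r = 6665 km = 6.665×10⁶ m.
Circular speed v_c = √(μ/r) = 7733 m/s.
Escape speed v_esc = √(2μ/r) = √2 × v_c = 10940 m/s.
Δv = v_esc − v_c = 3203 m/s = 3.203 km/s.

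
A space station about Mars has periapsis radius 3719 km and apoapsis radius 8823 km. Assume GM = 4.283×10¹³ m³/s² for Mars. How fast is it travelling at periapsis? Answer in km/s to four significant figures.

Semi-major axis a = (r_p + r_a)/2 = 6271.0 km = 6.271×10⁶ m.
Vis-viva: v² = μ(2/r − 1/a) = 4.283×10¹³ × (5.378×10⁻⁷ − 1.595×10⁻⁷) = 1.620×10⁷ m²/s².
v = 4025 m/s = 4.025 km/s.

v ≈ 4.025 km/s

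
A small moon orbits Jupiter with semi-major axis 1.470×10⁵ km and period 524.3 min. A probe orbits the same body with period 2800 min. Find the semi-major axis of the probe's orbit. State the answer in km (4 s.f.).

a₂ ≈ 4.491×10⁵ km

Kepler's third law: a³ ∝ T², so a₂ = a₁ (T₂/T₁)^(2/3).
T₂/T₁ = 5.340, (T₂/T₁)^(2/3) = 3.055.
a₂ = 1.470×10⁵ × 3.055 = 4.491×10⁵ km.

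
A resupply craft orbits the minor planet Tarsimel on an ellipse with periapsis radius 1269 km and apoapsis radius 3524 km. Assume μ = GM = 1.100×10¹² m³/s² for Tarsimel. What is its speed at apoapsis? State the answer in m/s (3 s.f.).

Semi-major axis a = (r_p + r_a)/2 = 2396.5 km = 2.396×10⁶ m.
Vis-viva: v² = μ(2/r − 1/a) = 1.100×10¹² × (5.675×10⁻⁷ − 4.173×10⁻⁷) = 1.653×10⁵ m²/s².
v = 406.6 m/s.

v ≈ 407 m/s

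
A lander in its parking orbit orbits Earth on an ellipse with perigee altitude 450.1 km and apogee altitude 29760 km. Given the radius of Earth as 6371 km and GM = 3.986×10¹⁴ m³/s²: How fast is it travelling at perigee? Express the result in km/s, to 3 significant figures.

v ≈ 9.92 km/s

r_p = 6371 + 450.1 = 6821.1 km = 6.8211×10⁶ m.
r_a = 6371 + 29760 = 36131 km = 3.6131×10⁷ m.
Semi-major axis a = (r_p + r_a)/2 = 21476 km = 2.148×10⁷ m.
Vis-viva: v² = μ(2/r − 1/a) = 3.986×10¹⁴ × (2.932×10⁻⁷ − 4.656×10⁻⁸) = 9.831×10⁷ m²/s².
v = 9915 m/s = 9.915 km/s.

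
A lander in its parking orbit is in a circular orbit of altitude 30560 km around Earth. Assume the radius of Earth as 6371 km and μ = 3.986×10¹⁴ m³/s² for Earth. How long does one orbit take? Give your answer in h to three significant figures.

r = 6371 + 30560 = 36931 km = 3.6931×10⁷ m.
Kepler's third law: T = 2π√(r³/μ) = 2π√((3.693×10⁷)³ / 3.986×10¹⁴).
r³/μ = 1.264×10⁸ s², so T = 2π × 1.124×10⁴ = 7.063×10⁴ s.
Converting: 7.063×10⁴ s ÷ 3600 = 19.62 h.

T ≈ 19.6 h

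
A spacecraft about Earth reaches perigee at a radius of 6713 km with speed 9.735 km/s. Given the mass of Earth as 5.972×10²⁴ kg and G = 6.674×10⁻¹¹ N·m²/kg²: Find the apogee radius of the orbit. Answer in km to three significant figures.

apogee radius ≈ 26500 km

μ = GM = 6.674×10⁻¹¹ × 5.972×10²⁴ = 3.986×10¹⁴ m³/s².
r_p = 6.713×10⁶ m.
Specific energy ε = v²/2 − μ/r = -1.199×10⁷ J/kg, so a = −μ/(2ε) = 1.662×10⁷ m.
The apsides satisfy r_p + r_a = 2a, so the apogee radius is 2a − r_p = 2.653×10⁷ m = 26535 km.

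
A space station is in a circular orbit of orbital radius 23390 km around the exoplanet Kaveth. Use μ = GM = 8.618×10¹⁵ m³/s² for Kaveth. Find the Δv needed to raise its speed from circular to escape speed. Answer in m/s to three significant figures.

Δv ≈ 7950 m/s

r = 23390 km = 2.339×10⁷ m.
Circular speed v_c = √(μ/r) = 19200 m/s.
Escape speed v_esc = √(2μ/r) = √2 × v_c = 27150 m/s.
Δv = v_esc − v_c = 7951 m/s.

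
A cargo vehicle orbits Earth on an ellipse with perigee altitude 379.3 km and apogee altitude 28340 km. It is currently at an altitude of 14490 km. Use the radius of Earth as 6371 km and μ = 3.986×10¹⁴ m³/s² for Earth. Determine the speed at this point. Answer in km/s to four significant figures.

v ≈ 4.357 km/s

r_p = 6371 + 379.3 = 6750.3 km = 6.7503×10⁶ m.
r_a = 6371 + 28340 = 34711 km = 3.4711×10⁷ m.
r = 6371 + 14490 = 20861 km = 2.086×10⁷ m.
Semi-major axis a = (r_p + r_a)/2 = 20731 km = 2.073×10⁷ m.
Vis-viva: v² = μ(2/r − 1/a) = 3.986×10¹⁴ × (9.587×10⁻⁸ − 4.824×10⁻⁸) = 1.899×10⁷ m²/s².
v = 4357 m/s = 4.357 km/s.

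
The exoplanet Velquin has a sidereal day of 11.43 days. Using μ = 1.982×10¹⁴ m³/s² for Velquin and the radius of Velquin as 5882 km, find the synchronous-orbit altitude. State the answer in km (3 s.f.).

T = 11.43 days = 9.876×10⁵ s.
A synchronous orbit has period T, so by Kepler's third law a = (μT²/4π²)^(1/3).
μT²/4π² = 1.982×10¹⁴ × (9.876×10⁵)² / 39.48 = 4.896×10²⁴ m³.
a = 1.698×10⁸ m = 1.6981×10⁵ km.
Altitude h = a − R = 1.6981×10⁵ − 5882 = 1.6392×10⁵ km.

h_sync ≈ 1.64×10⁵ km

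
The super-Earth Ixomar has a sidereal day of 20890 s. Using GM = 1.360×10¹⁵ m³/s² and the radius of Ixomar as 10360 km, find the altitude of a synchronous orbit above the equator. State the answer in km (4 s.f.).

h_sync ≈ 14320 km

A synchronous orbit has period T, so by Kepler's third law a = (μT²/4π²)^(1/3).
μT²/4π² = 1.360×10¹⁵ × (2.089×10⁴)² / 39.48 = 1.503×10²² m³.
a = 2.468×10⁷ m = 24680 km.
Altitude h = a − R = 24680 − 10360 = 14320 km.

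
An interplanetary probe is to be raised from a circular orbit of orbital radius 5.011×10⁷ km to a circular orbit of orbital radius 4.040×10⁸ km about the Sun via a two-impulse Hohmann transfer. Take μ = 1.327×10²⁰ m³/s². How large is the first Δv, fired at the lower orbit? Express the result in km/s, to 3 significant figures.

Δv ≈ 17.2 km/s

r₁ = 5.011×10⁷ km = 5.011×10¹⁰ m.
r₂ = 4.040×10⁸ km = 4.040×10¹¹ m.
Transfer ellipse a_t = (r₁ + r₂)/2 = 2.271×10¹¹ m.
At r₁: circular v_c1 = √(μ/r₁) = 51460 m/s; transfer-perihelion v_p = √[μ(2/r₁ − 1/a_t)] = 68640 m/s.
Δv₁ = v_p − v_c1 = 17180 m/s.
= 17.18 km/s.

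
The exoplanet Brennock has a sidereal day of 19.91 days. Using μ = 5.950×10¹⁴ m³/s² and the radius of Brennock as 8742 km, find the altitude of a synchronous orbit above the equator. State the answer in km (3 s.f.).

h_sync ≈ 3.46×10⁵ km

T = 19.91 days = 1.720×10⁶ s.
A synchronous orbit has period T, so by Kepler's third law a = (μT²/4π²)^(1/3).
μT²/4π² = 5.950×10¹⁴ × (1.720×10⁶)² / 39.48 = 4.460×10²⁵ m³.
a = 3.546×10⁸ m = 3.5463×10⁵ km.
Altitude h = a − R = 3.5463×10⁵ − 8742 = 3.4589×10⁵ km.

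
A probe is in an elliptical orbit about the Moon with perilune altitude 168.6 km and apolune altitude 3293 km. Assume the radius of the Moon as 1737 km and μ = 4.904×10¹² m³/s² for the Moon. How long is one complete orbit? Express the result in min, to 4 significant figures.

T ≈ 305.4 min

r_p = 1737 + 168.6 = 1905.6 km = 1.9056×10⁶ m.
r_a = 1737 + 3293 = 5030.0 km = 5.0300×10⁶ m.
Semi-major axis a = (r_p + r_a)/2 = (1905.6 + 5030.0)/2 = 3467.8 km = 3.468×10⁶ m.
By Kepler's third law T = 2π√(a³/μ) = 2π × 2.916×10³ = 1.832×10⁴ s.
= 305.4 min.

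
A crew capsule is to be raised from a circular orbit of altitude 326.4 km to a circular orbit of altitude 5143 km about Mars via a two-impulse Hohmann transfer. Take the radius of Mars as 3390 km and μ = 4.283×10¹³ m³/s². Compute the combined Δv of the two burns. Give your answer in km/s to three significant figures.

Δv_total ≈ 1.11 km/s

r₁ = 3390 + 326.4 = 3716.4 km = 3.7164×10⁶ m.
r₂ = 3390 + 5143 = 8533.0 km = 8.5330×10⁶ m.
Transfer ellipse a_t = (r₁ + r₂)/2 = 6.125×10⁶ m.
At r₁: circular v_c1 = √(μ/r₁) = 3395 m/s; transfer-periapsis v_p = √[μ(2/r₁ − 1/a_t)] = 4007 m/s.
Δv₁ = v_p − v_c1 = 612.2 m/s.
At r₂: circular v_c2 = √(μ/r₂) = 2240 m/s; transfer-apoapsis v_a = √[μ(2/r₂ − 1/a_t)] = 1745 m/s.
Δv₂ = v_c2 − v_a = 495.2 m/s.
Total Δv = Δv₁ + Δv₂ = 1107 m/s = 1.107 km/s.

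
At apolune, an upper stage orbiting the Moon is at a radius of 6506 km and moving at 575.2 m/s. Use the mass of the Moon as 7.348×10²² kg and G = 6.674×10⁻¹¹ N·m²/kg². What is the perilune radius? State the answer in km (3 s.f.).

μ = GM = 6.674×10⁻¹¹ × 7.348×10²² = 4.904×10¹² m³/s².
r_a = 6.506×10⁶ m.
Specific energy ε = v²/2 − μ/r = -5.883×10⁵ J/kg, so a = −μ/(2ε) = 4.168×10⁶ m.
The apsides satisfy r_p + r_a = 2a, so the perilune radius is 2a − r_a = 1.829×10⁶ m = 1829.3 km.

perilune radius ≈ 1830 km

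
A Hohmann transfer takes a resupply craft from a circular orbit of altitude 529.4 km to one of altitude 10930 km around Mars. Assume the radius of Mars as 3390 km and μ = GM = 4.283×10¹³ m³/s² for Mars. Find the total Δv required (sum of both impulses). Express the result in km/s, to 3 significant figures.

r₁ = 3390 + 529.4 = 3919.4 km = 3.9194×10⁶ m.
r₂ = 3390 + 10930 = 14320 km = 1.4320×10⁷ m.
Transfer ellipse a_t = (r₁ + r₂)/2 = 9.120×10⁶ m.
At r₁: circular v_c1 = √(μ/r₁) = 3306 m/s; transfer-periapsis v_p = √[μ(2/r₁ − 1/a_t)] = 4142 m/s.
Δv₁ = v_p − v_c1 = 836.6 m/s.
At r₂: circular v_c2 = √(μ/r₂) = 1729 m/s; transfer-apoapsis v_a = √[μ(2/r₂ − 1/a_t)] = 1134 m/s.
Δv₂ = v_c2 − v_a = 595.7 m/s.
Total Δv = Δv₁ + Δv₂ = 1432 m/s = 1.432 km/s.

Δv_total ≈ 1.43 km/s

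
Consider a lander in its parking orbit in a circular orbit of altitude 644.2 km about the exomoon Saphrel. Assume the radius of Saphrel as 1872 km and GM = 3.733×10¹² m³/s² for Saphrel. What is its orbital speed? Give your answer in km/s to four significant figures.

r = 1872 + 644.2 = 2516.2 km = 2.5162×10⁶ m.
For a circular orbit v = √(μ/r) = √(3.733×10¹² / 2.516×10⁶) = √(1.484×10⁶) = 1218 m/s.
That is 1.218 km/s.

v ≈ 1.218 km/s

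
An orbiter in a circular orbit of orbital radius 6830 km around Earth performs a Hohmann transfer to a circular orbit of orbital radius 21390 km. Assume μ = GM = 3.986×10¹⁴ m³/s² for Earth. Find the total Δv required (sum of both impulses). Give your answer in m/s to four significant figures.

r₁ = 6830 km = 6.830×10⁶ m.
r₂ = 21390 km = 2.139×10⁷ m.
Transfer ellipse a_t = (r₁ + r₂)/2 = 1.411×10⁷ m.
At r₁: circular v_c1 = √(μ/r₁) = 7639 m/s; transfer-perigee v_p = √[μ(2/r₁ − 1/a_t)] = 9406 m/s.
Δv₁ = v_p − v_c1 = 1767 m/s.
At r₂: circular v_c2 = √(μ/r₂) = 4317 m/s; transfer-apogee v_a = √[μ(2/r₂ − 1/a_t)] = 3003 m/s.
Δv₂ = v_c2 − v_a = 1313 m/s.
Total Δv = Δv₁ + Δv₂ = 3080 m/s.

Δv_total ≈ 3080 m/s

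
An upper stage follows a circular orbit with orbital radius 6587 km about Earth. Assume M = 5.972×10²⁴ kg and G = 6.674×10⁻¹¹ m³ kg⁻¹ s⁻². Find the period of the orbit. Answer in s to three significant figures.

μ = GM = 6.674×10⁻¹¹ × 5.972×10²⁴ = 3.986×10¹⁴ m³/s².
r = 6587 km = 6.587×10⁶ m.
Kepler's third law: T = 2π√(r³/μ) = 2π√((6.587×10⁶)³ / 3.986×10¹⁴).
r³/μ = 7.171×10⁵ s², so T = 2π × 8.468×10² = 5.321×10³ s.

T ≈ 5320 s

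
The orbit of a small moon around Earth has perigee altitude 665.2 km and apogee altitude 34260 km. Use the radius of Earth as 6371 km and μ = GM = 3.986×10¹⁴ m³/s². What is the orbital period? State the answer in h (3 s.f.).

r_p = 6371 + 665.2 = 7036.2 km = 7.0362×10⁶ m.
r_a = 6371 + 34260 = 40631 km = 4.0631×10⁷ m.
Semi-major axis a = (r_p + r_a)/2 = (7036.2 + 40631)/2 = 23834 km = 2.383×10⁷ m.
By Kepler's third law T = 2π√(a³/μ) = 2π × 5.828×10³ = 3.662×10⁴ s.
= 10.17 h.

T ≈ 10.2 h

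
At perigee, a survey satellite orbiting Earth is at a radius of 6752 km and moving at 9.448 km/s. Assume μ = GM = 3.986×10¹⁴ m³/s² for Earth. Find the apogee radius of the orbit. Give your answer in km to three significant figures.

r_p = 6.752×10⁶ m.
Specific energy ε = v²/2 − μ/r = -1.440×10⁷ J/kg, so a = −μ/(2ε) = 1.384×10⁷ m.
The apsides satisfy r_p + r_a = 2a, so the apogee radius is 2a − r_p = 2.092×10⁷ m = 20925 km.

apogee radius ≈ 20900 km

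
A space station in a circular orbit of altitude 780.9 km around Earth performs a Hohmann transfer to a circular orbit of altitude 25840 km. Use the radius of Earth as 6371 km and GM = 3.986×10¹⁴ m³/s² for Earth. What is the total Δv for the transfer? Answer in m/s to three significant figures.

r₁ = 6371 + 780.9 = 7151.9 km = 7.1519×10⁶ m.
r₂ = 6371 + 25840 = 32211 km = 3.2211×10⁷ m.
Transfer ellipse a_t = (r₁ + r₂)/2 = 1.968×10⁷ m.
At r₁: circular v_c1 = √(μ/r₁) = 7465 m/s; transfer-perigee v_p = √[μ(2/r₁ − 1/a_t)] = 9551 m/s.
Δv₁ = v_p − v_c1 = 2085 m/s.
At r₂: circular v_c2 = √(μ/r₂) = 3518 m/s; transfer-apogee v_a = √[μ(2/r₂ − 1/a_t)] = 2121 m/s.
Δv₂ = v_c2 − v_a = 1397 m/s.
Total Δv = Δv₁ + Δv₂ = 3482 m/s.

Δv_total ≈ 3480 m/s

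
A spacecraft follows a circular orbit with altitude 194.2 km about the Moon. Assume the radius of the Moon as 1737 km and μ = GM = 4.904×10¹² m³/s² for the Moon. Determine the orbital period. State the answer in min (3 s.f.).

r = 1737 + 194.2 = 1931.2 km = 1.9312×10⁶ m.
Kepler's third law: T = 2π√(r³/μ) = 2π√((1.931×10⁶)³ / 4.904×10¹²).
r³/μ = 1.469×10⁶ s², so T = 2π × 1.212×10³ = 7.615×10³ s.
Converting: 7.615×10³ s ÷ 60.00 = 126.9 min.

T ≈ 127 min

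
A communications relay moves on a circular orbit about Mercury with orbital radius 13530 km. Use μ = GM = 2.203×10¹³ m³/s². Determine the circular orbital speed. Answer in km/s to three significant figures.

r = 13530 km = 1.353×10⁷ m.
For a circular orbit v = √(μ/r) = √(2.203×10¹³ / 1.353×10⁷) = √(1.628×10⁶) = 1276 m/s.
That is 1.276 km/s.

v ≈ 1.28 km/s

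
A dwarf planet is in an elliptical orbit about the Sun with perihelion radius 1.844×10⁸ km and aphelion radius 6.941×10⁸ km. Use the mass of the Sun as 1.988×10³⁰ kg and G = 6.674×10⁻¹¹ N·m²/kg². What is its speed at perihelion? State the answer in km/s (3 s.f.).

μ = GM = 6.674×10⁻¹¹ × 1.988×10³⁰ = 1.327×10²⁰ m³/s².
Semi-major axis a = (r_p + r_a)/2 = 4.3925×10⁸ km = 4.392×10¹¹ m.
Vis-viva: v² = μ(2/r − 1/a) = 1.327×10²⁰ × (1.085×10⁻¹¹ − 2.277×10⁻¹²) = 1.137×10⁹ m²/s².
v = 33720 m/s = 33.72 km/s.

v ≈ 33.7 km/s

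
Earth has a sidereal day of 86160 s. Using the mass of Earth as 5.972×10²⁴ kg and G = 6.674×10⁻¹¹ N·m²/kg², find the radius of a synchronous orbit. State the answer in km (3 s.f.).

r_sync ≈ 42200 km

μ = GM = 6.674×10⁻¹¹ × 5.972×10²⁴ = 3.986×10¹⁴ m³/s².
A synchronous orbit has period T, so by Kepler's third law a = (μT²/4π²)^(1/3).
μT²/4π² = 3.986×10¹⁴ × (8.616×10⁴)² / 39.48 = 7.495×10²² m³.
a = 4.216×10⁷ m = 42162 km.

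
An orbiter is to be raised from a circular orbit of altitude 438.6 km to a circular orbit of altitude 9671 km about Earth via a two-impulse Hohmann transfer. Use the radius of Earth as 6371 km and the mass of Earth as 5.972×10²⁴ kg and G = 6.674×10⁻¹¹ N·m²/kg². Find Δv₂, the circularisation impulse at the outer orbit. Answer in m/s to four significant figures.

Δv ≈ 1136 m/s

μ = GM = 6.674×10⁻¹¹ × 5.972×10²⁴ = 3.986×10¹⁴ m³/s².
r₁ = 6371 + 438.6 = 6809.6 km = 6.8096×10⁶ m.
r₂ = 6371 + 9671 = 16042 km = 1.6042×10⁷ m.
Transfer ellipse a_t = (r₁ + r₂)/2 = 1.143×10⁷ m.
At r₁: circular v_c1 = √(μ/r₁) = 7651 m/s; transfer-perigee v_p = √[μ(2/r₁ − 1/a_t)] = 9065 m/s.
At r₂: circular v_c2 = √(μ/r₂) = 4985 m/s; transfer-apogee v_a = √[μ(2/r₂ − 1/a_t)] = 3848 m/s.
Δv₂ = v_c2 − v_a = 1136 m/s.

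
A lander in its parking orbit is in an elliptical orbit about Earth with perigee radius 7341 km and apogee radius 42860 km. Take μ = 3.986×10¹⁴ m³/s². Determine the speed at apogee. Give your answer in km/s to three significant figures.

Semi-major axis a = (r_p + r_a)/2 = 25100 km = 2.510×10⁷ m.
Vis-viva: v² = μ(2/r − 1/a) = 3.986×10¹⁴ × (4.666×10⁻⁸ − 3.984×10⁻⁸) = 2.720×10⁶ m²/s².
v = 1649 m/s = 1.649 km/s.

v ≈ 1.65 km/s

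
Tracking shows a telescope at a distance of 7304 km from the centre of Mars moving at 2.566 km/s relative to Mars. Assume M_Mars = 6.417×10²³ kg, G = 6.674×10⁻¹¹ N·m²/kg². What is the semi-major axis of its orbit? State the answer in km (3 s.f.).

a ≈ 8330 km

μ = GM = 6.674×10⁻¹¹ × 6.417×10²³ = 4.283×10¹³ m³/s².
r = 7.304×10⁶ m.
Specific orbital energy ε = v²/2 − μ/r = (2566)²/2 − 4.283×10¹³/7.304×10⁶ = -2.571×10⁶ J/kg.
Since ε = −μ/(2a), a = −μ/(2ε) = 8.328×10⁶ m = 8327.8 km.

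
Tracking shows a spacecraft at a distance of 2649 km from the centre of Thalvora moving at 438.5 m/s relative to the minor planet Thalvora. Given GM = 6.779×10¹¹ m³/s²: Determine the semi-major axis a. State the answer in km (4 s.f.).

a ≈ 2122 km

r = 2.649×10⁶ m.
Specific orbital energy ε = v²/2 − μ/r = (438.5)²/2 − 6.779×10¹¹/2.649×10⁶ = -1.598×10⁵ J/kg.
Since ε = −μ/(2a), a = −μ/(2ε) = 2.122×10⁶ m = 2121.5 km.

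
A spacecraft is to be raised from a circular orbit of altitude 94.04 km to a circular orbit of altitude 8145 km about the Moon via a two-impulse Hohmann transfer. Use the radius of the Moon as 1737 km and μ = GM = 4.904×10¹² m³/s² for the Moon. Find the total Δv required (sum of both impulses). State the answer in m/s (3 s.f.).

Δv_total ≈ 800 m/s

r₁ = 1737 + 94.04 = 1831.0 km = 1.8310×10⁶ m.
r₂ = 1737 + 8145 = 9882.0 km = 9.8820×10⁶ m.
Transfer ellipse a_t = (r₁ + r₂)/2 = 5.857×10⁶ m.
At r₁: circular v_c1 = √(μ/r₁) = 1637 m/s; transfer-perilune v_p = √[μ(2/r₁ − 1/a_t)] = 2126 m/s.
Δv₁ = v_p − v_c1 = 489.3 m/s.
At r₂: circular v_c2 = √(μ/r₂) = 704.5 m/s; transfer-apolune v_a = √[μ(2/r₂ − 1/a_t)] = 393.9 m/s.
Δv₂ = v_c2 − v_a = 310.6 m/s.
Total Δv = Δv₁ + Δv₂ = 799.9 m/s.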